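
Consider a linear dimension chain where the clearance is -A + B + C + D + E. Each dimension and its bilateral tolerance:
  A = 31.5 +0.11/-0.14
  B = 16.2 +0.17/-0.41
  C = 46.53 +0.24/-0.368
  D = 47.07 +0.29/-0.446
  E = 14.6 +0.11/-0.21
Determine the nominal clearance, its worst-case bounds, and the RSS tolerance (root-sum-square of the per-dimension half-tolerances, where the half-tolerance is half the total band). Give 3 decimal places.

nominal=92.900 wc=[91.356,93.850] rss=0.594

Stack each dimension's contribution:
  -A: nom -31.500 → Σnom=-31.500; wc +0.140/-0.110 → slack +0.140/-0.110; half-tol=0.125, Σhalf²=0.015625
  +B: nom +16.200 → Σnom=-15.300; wc +0.170/-0.410 → slack +0.310/-0.520; half-tol=0.290, Σhalf²=0.099725
  +C: nom +46.530 → Σnom=31.230; wc +0.240/-0.368 → slack +0.550/-0.888; half-tol=0.304, Σhalf²=0.192141
  +D: nom +47.070 → Σnom=78.300; wc +0.290/-0.446 → slack +0.840/-1.334; half-tol=0.368, Σhalf²=0.327565
  +E: nom +14.600 → Σnom=92.900; wc +0.110/-0.210 → slack +0.950/-1.544; half-tol=0.160, Σhalf²=0.353165
Nominal = 92.900. Worst-case = [92.900 - 1.544, 92.900 + 0.950] = [91.356, 93.850]. RSS = √0.353165 = 0.594.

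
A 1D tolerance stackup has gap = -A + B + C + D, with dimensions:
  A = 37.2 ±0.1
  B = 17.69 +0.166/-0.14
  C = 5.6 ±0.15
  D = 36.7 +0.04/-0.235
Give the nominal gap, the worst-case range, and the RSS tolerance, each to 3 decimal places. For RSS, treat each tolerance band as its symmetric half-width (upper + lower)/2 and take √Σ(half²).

nominal=22.790 wc=[22.165,23.246] rss=0.274

Stack each dimension's contribution:
  -A: nom -37.200 → Σnom=-37.200; wc +0.100/-0.100 → slack +0.100/-0.100; half-tol=0.100, Σhalf²=0.010000
  +B: nom +17.690 → Σnom=-19.510; wc +0.166/-0.140 → slack +0.266/-0.240; half-tol=0.153, Σhalf²=0.033409
  +C: nom +5.600 → Σnom=-13.910; wc +0.150/-0.150 → slack +0.416/-0.390; half-tol=0.150, Σhalf²=0.055909
  +D: nom +36.700 → Σnom=22.790; wc +0.040/-0.235 → slack +0.456/-0.625; half-tol=0.137, Σhalf²=0.074815
Nominal = 22.790. Worst-case = [22.790 - 0.625, 22.790 + 0.456] = [22.165, 23.246]. RSS = √0.074815 = 0.274.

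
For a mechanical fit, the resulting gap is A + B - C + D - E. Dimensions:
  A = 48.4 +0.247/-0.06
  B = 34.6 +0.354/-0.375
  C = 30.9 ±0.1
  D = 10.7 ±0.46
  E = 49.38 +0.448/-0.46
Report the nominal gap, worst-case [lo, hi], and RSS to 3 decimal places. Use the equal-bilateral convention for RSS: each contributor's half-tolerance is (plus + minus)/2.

Stack each dimension's contribution:
  +A: nom +48.400 → Σnom=48.400; wc +0.247/-0.060 → slack +0.247/-0.060; half-tol=0.153, Σhalf²=0.023562
  +B: nom +34.600 → Σnom=83.000; wc +0.354/-0.375 → slack +0.601/-0.435; half-tol=0.364, Σhalf²=0.156422
  -C: nom -30.900 → Σnom=52.100; wc +0.100/-0.100 → slack +0.701/-0.535; half-tol=0.100, Σhalf²=0.166423
  +D: nom +10.700 → Σnom=62.800; wc +0.460/-0.460 → slack +1.161/-0.995; half-tol=0.460, Σhalf²=0.378023
  -E: nom -49.380 → Σnom=13.420; wc +0.460/-0.448 → slack +1.621/-1.443; half-tol=0.454, Σhalf²=0.584139
Nominal = 13.420. Worst-case = [13.420 - 1.443, 13.420 + 1.621] = [11.977, 15.041]. RSS = √0.584139 = 0.764.

nominal=13.420 wc=[11.977,15.041] rss=0.764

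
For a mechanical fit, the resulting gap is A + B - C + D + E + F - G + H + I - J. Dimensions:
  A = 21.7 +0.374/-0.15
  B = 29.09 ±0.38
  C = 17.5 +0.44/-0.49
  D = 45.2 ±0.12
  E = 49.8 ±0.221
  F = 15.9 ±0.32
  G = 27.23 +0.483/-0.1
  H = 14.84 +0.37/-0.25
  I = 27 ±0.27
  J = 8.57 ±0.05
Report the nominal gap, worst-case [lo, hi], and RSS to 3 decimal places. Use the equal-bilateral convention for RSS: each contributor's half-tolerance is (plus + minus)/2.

nominal=150.230 wc=[147.546,152.925] rss=0.923

Stack each dimension's contribution:
  +A: nom +21.700 → Σnom=21.700; wc +0.374/-0.150 → slack +0.374/-0.150; half-tol=0.262, Σhalf²=0.068644
  +B: nom +29.090 → Σnom=50.790; wc +0.380/-0.380 → slack +0.754/-0.530; half-tol=0.380, Σhalf²=0.213044
  -C: nom -17.500 → Σnom=33.290; wc +0.490/-0.440 → slack +1.244/-0.970; half-tol=0.465, Σhalf²=0.429269
  +D: nom +45.200 → Σnom=78.490; wc +0.120/-0.120 → slack +1.364/-1.090; half-tol=0.120, Σhalf²=0.443669
  +E: nom +49.800 → Σnom=128.290; wc +0.221/-0.221 → slack +1.585/-1.311; half-tol=0.221, Σhalf²=0.492510
  +F: nom +15.900 → Σnom=144.190; wc +0.320/-0.320 → slack +1.905/-1.631; half-tol=0.320, Σhalf²=0.594910
  -G: nom -27.230 → Σnom=116.960; wc +0.100/-0.483 → slack +2.005/-2.114; half-tol=0.291, Σhalf²=0.679882
  +H: nom +14.840 → Σnom=131.800; wc +0.370/-0.250 → slack +2.375/-2.364; half-tol=0.310, Σhalf²=0.775982
  +I: nom +27.000 → Σnom=158.800; wc +0.270/-0.270 → slack +2.645/-2.634; half-tol=0.270, Σhalf²=0.848882
  -J: nom -8.570 → Σnom=150.230; wc +0.050/-0.050 → slack +2.695/-2.684; half-tol=0.050, Σhalf²=0.851382
Nominal = 150.230. Worst-case = [150.230 - 2.684, 150.230 + 2.695] = [147.546, 152.925]. RSS = √0.851382 = 0.923.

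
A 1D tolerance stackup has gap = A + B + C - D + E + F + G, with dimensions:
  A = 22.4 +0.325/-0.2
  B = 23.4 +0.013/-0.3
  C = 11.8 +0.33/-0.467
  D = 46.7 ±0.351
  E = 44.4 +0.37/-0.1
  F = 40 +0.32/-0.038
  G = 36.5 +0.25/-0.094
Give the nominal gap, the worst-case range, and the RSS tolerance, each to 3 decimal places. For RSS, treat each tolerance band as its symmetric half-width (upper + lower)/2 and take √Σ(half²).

Stack each dimension's contribution:
  +A: nom +22.400 → Σnom=22.400; wc +0.325/-0.200 → slack +0.325/-0.200; half-tol=0.263, Σhalf²=0.068906
  +B: nom +23.400 → Σnom=45.800; wc +0.013/-0.300 → slack +0.338/-0.500; half-tol=0.157, Σhalf²=0.093398
  +C: nom +11.800 → Σnom=57.600; wc +0.330/-0.467 → slack +0.668/-0.967; half-tol=0.399, Σhalf²=0.252201
  -D: nom -46.700 → Σnom=10.900; wc +0.351/-0.351 → slack +1.019/-1.318; half-tol=0.351, Σhalf²=0.375402
  +E: nom +44.400 → Σnom=55.300; wc +0.370/-0.100 → slack +1.389/-1.418; half-tol=0.235, Σhalf²=0.430627
  +F: nom +40.000 → Σnom=95.300; wc +0.320/-0.038 → slack +1.709/-1.456; half-tol=0.179, Σhalf²=0.462668
  +G: nom +36.500 → Σnom=131.800; wc +0.250/-0.094 → slack +1.959/-1.550; half-tol=0.172, Σhalf²=0.492252
Nominal = 131.800. Worst-case = [131.800 - 1.550, 131.800 + 1.959] = [130.250, 133.759]. RSS = √0.492252 = 0.702.

nominal=131.800 wc=[130.250,133.759] rss=0.702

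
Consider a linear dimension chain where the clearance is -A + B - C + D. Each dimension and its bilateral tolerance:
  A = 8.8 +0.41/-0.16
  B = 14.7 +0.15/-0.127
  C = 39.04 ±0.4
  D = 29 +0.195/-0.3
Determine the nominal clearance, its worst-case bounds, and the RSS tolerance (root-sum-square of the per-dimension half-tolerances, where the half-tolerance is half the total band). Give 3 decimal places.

nominal=-4.140 wc=[-5.377,-3.235] rss=0.567

Stack each dimension's contribution:
  -A: nom -8.800 → Σnom=-8.800; wc +0.160/-0.410 → slack +0.160/-0.410; half-tol=0.285, Σhalf²=0.081225
  +B: nom +14.700 → Σnom=5.900; wc +0.150/-0.127 → slack +0.310/-0.537; half-tol=0.139, Σhalf²=0.100407
  -C: nom -39.040 → Σnom=-33.140; wc +0.400/-0.400 → slack +0.710/-0.937; half-tol=0.400, Σhalf²=0.260407
  +D: nom +29.000 → Σnom=-4.140; wc +0.195/-0.300 → slack +0.905/-1.237; half-tol=0.247, Σhalf²=0.321664
Nominal = -4.140. Worst-case = [-4.140 - 1.237, -4.140 + 0.905] = [-5.377, -3.235]. RSS = √0.321664 = 0.567.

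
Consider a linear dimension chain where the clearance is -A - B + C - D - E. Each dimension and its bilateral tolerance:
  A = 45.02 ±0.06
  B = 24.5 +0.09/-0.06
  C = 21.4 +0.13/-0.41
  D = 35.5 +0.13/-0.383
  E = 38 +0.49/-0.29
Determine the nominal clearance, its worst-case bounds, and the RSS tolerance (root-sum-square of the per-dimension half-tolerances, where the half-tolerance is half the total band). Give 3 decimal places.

Stack each dimension's contribution:
  -A: nom -45.020 → Σnom=-45.020; wc +0.060/-0.060 → slack +0.060/-0.060; half-tol=0.060, Σhalf²=0.003600
  -B: nom -24.500 → Σnom=-69.520; wc +0.060/-0.090 → slack +0.120/-0.150; half-tol=0.075, Σhalf²=0.009225
  +C: nom +21.400 → Σnom=-48.120; wc +0.130/-0.410 → slack +0.250/-0.560; half-tol=0.270, Σhalf²=0.082125
  -D: nom -35.500 → Σnom=-83.620; wc +0.383/-0.130 → slack +0.633/-0.690; half-tol=0.257, Σhalf²=0.147917
  -E: nom -38.000 → Σnom=-121.620; wc +0.290/-0.490 → slack +0.923/-1.180; half-tol=0.390, Σhalf²=0.300017
Nominal = -121.620. Worst-case = [-121.620 - 1.180, -121.620 + 0.923] = [-122.800, -120.697]. RSS = √0.300017 = 0.548.

nominal=-121.620 wc=[-122.800,-120.697] rss=0.548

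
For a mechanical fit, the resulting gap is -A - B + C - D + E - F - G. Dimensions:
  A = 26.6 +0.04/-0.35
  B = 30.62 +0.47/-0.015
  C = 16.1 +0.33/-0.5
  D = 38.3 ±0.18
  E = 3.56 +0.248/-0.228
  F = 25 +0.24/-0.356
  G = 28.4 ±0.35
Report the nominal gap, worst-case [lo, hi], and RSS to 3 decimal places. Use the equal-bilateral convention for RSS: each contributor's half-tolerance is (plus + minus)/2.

nominal=-129.260 wc=[-131.268,-127.431] rss=0.755

Stack each dimension's contribution:
  -A: nom -26.600 → Σnom=-26.600; wc +0.350/-0.040 → slack +0.350/-0.040; half-tol=0.195, Σhalf²=0.038025
  -B: nom -30.620 → Σnom=-57.220; wc +0.015/-0.470 → slack +0.365/-0.510; half-tol=0.242, Σhalf²=0.096831
  +C: nom +16.100 → Σnom=-41.120; wc +0.330/-0.500 → slack +0.695/-1.010; half-tol=0.415, Σhalf²=0.269056
  -D: nom -38.300 → Σnom=-79.420; wc +0.180/-0.180 → slack +0.875/-1.190; half-tol=0.180, Σhalf²=0.301456
  +E: nom +3.560 → Σnom=-75.860; wc +0.248/-0.228 → slack +1.123/-1.418; half-tol=0.238, Σhalf²=0.358100
  -F: nom -25.000 → Σnom=-100.860; wc +0.356/-0.240 → slack +1.479/-1.658; half-tol=0.298, Σhalf²=0.446904
  -G: nom -28.400 → Σnom=-129.260; wc +0.350/-0.350 → slack +1.829/-2.008; half-tol=0.350, Σhalf²=0.569404
Nominal = -129.260. Worst-case = [-129.260 - 2.008, -129.260 + 1.829] = [-131.268, -127.431]. RSS = √0.569404 = 0.755.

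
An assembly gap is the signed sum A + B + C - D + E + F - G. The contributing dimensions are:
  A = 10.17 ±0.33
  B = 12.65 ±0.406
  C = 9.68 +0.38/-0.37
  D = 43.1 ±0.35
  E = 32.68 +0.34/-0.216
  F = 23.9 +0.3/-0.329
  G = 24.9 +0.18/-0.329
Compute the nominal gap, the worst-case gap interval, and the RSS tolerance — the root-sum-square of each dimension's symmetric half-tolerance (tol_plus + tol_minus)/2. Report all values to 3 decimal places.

nominal=21.080 wc=[18.899,23.515] rss=0.882

Stack each dimension's contribution:
  +A: nom +10.170 → Σnom=10.170; wc +0.330/-0.330 → slack +0.330/-0.330; half-tol=0.330, Σhalf²=0.108900
  +B: nom +12.650 → Σnom=22.820; wc +0.406/-0.406 → slack +0.736/-0.736; half-tol=0.406, Σhalf²=0.273736
  +C: nom +9.680 → Σnom=32.500; wc +0.380/-0.370 → slack +1.116/-1.106; half-tol=0.375, Σhalf²=0.414361
  -D: nom -43.100 → Σnom=-10.600; wc +0.350/-0.350 → slack +1.466/-1.456; half-tol=0.350, Σhalf²=0.536861
  +E: nom +32.680 → Σnom=22.080; wc +0.340/-0.216 → slack +1.806/-1.672; half-tol=0.278, Σhalf²=0.614145
  +F: nom +23.900 → Σnom=45.980; wc +0.300/-0.329 → slack +2.106/-2.001; half-tol=0.315, Σhalf²=0.713055
  -G: nom -24.900 → Σnom=21.080; wc +0.329/-0.180 → slack +2.435/-2.181; half-tol=0.255, Σhalf²=0.777826
Nominal = 21.080. Worst-case = [21.080 - 2.181, 21.080 + 2.435] = [18.899, 23.515]. RSS = √0.777826 = 0.882.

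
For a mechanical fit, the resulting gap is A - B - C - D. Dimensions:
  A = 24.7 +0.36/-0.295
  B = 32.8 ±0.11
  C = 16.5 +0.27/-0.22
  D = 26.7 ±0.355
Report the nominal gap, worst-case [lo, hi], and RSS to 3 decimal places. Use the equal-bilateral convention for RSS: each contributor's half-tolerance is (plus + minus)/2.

nominal=-51.300 wc=[-52.330,-50.255] rss=0.553

Stack each dimension's contribution:
  +A: nom +24.700 → Σnom=24.700; wc +0.360/-0.295 → slack +0.360/-0.295; half-tol=0.328, Σhalf²=0.107256
  -B: nom -32.800 → Σnom=-8.100; wc +0.110/-0.110 → slack +0.470/-0.405; half-tol=0.110, Σhalf²=0.119356
  -C: nom -16.500 → Σnom=-24.600; wc +0.220/-0.270 → slack +0.690/-0.675; half-tol=0.245, Σhalf²=0.179381
  -D: nom -26.700 → Σnom=-51.300; wc +0.355/-0.355 → slack +1.045/-1.030; half-tol=0.355, Σhalf²=0.305406
Nominal = -51.300. Worst-case = [-51.300 - 1.030, -51.300 + 1.045] = [-52.330, -50.255]. RSS = √0.305406 = 0.553.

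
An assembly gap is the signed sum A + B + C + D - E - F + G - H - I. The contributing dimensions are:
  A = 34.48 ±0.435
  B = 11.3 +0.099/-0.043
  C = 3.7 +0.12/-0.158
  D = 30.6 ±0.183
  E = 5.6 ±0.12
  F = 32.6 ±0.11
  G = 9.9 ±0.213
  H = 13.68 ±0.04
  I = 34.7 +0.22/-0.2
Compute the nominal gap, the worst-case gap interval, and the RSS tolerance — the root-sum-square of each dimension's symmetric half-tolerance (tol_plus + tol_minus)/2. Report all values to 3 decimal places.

Stack each dimension's contribution:
  +A: nom +34.480 → Σnom=34.480; wc +0.435/-0.435 → slack +0.435/-0.435; half-tol=0.435, Σhalf²=0.189225
  +B: nom +11.300 → Σnom=45.780; wc +0.099/-0.043 → slack +0.534/-0.478; half-tol=0.071, Σhalf²=0.194266
  +C: nom +3.700 → Σnom=49.480; wc +0.120/-0.158 → slack +0.654/-0.636; half-tol=0.139, Σhalf²=0.213587
  +D: nom +30.600 → Σnom=80.080; wc +0.183/-0.183 → slack +0.837/-0.819; half-tol=0.183, Σhalf²=0.247076
  -E: nom -5.600 → Σnom=74.480; wc +0.120/-0.120 → slack +0.957/-0.939; half-tol=0.120, Σhalf²=0.261476
  -F: nom -32.600 → Σnom=41.880; wc +0.110/-0.110 → slack +1.067/-1.049; half-tol=0.110, Σhalf²=0.273576
  +G: nom +9.900 → Σnom=51.780; wc +0.213/-0.213 → slack +1.280/-1.262; half-tol=0.213, Σhalf²=0.318945
  -H: nom -13.680 → Σnom=38.100; wc +0.040/-0.040 → slack +1.320/-1.302; half-tol=0.040, Σhalf²=0.320545
  -I: nom -34.700 → Σnom=3.400; wc +0.200/-0.220 → slack +1.520/-1.522; half-tol=0.210, Σhalf²=0.364645
Nominal = 3.400. Worst-case = [3.400 - 1.522, 3.400 + 1.520] = [1.878, 4.920]. RSS = √0.364645 = 0.604.

nominal=3.400 wc=[1.878,4.920] rss=0.604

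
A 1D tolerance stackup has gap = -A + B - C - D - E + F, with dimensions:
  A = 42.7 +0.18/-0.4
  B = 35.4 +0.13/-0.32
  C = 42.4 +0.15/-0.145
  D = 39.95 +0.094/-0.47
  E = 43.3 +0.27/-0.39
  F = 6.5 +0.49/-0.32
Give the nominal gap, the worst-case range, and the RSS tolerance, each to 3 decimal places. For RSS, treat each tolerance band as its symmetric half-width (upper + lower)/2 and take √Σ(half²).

nominal=-126.450 wc=[-127.784,-124.425] rss=0.713

Stack each dimension's contribution:
  -A: nom -42.700 → Σnom=-42.700; wc +0.400/-0.180 → slack +0.400/-0.180; half-tol=0.290, Σhalf²=0.084100
  +B: nom +35.400 → Σnom=-7.300; wc +0.130/-0.320 → slack +0.530/-0.500; half-tol=0.225, Σhalf²=0.134725
  -C: nom -42.400 → Σnom=-49.700; wc +0.145/-0.150 → slack +0.675/-0.650; half-tol=0.147, Σhalf²=0.156481
  -D: nom -39.950 → Σnom=-89.650; wc +0.470/-0.094 → slack +1.145/-0.744; half-tol=0.282, Σhalf²=0.236005
  -E: nom -43.300 → Σnom=-132.950; wc +0.390/-0.270 → slack +1.535/-1.014; half-tol=0.330, Σhalf²=0.344905
  +F: nom +6.500 → Σnom=-126.450; wc +0.490/-0.320 → slack +2.025/-1.334; half-tol=0.405, Σhalf²=0.508930
Nominal = -126.450. Worst-case = [-126.450 - 1.334, -126.450 + 2.025] = [-127.784, -124.425]. RSS = √0.508930 = 0.713.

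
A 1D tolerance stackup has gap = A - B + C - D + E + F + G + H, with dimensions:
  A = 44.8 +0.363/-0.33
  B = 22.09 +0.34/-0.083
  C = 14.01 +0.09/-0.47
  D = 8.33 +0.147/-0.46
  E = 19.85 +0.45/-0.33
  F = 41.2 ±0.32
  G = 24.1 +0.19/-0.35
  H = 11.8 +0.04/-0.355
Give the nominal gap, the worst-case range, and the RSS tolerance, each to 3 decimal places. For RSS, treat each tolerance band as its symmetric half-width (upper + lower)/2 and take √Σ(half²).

Stack each dimension's contribution:
  +A: nom +44.800 → Σnom=44.800; wc +0.363/-0.330 → slack +0.363/-0.330; half-tol=0.347, Σhalf²=0.120062
  -B: nom -22.090 → Σnom=22.710; wc +0.083/-0.340 → slack +0.446/-0.670; half-tol=0.212, Σhalf²=0.164795
  +C: nom +14.010 → Σnom=36.720; wc +0.090/-0.470 → slack +0.536/-1.140; half-tol=0.280, Σhalf²=0.243195
  -D: nom -8.330 → Σnom=28.390; wc +0.460/-0.147 → slack +0.996/-1.287; half-tol=0.303, Σhalf²=0.335307
  +E: nom +19.850 → Σnom=48.240; wc +0.450/-0.330 → slack +1.446/-1.617; half-tol=0.390, Σhalf²=0.487407
  +F: nom +41.200 → Σnom=89.440; wc +0.320/-0.320 → slack +1.766/-1.937; half-tol=0.320, Σhalf²=0.589807
  +G: nom +24.100 → Σnom=113.540; wc +0.190/-0.350 → slack +1.956/-2.287; half-tol=0.270, Σhalf²=0.662707
  +H: nom +11.800 → Σnom=125.340; wc +0.040/-0.355 → slack +1.996/-2.642; half-tol=0.197, Σhalf²=0.701713
Nominal = 125.340. Worst-case = [125.340 - 2.642, 125.340 + 1.996] = [122.698, 127.336]. RSS = √0.701713 = 0.838.

nominal=125.340 wc=[122.698,127.336] rss=0.838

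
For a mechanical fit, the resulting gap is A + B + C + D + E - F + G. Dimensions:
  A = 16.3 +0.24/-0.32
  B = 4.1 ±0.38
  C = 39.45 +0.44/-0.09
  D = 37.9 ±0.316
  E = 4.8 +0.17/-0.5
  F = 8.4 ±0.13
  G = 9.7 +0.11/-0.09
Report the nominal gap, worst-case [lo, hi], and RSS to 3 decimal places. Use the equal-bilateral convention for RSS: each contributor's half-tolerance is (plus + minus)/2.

Stack each dimension's contribution:
  +A: nom +16.300 → Σnom=16.300; wc +0.240/-0.320 → slack +0.240/-0.320; half-tol=0.280, Σhalf²=0.078400
  +B: nom +4.100 → Σnom=20.400; wc +0.380/-0.380 → slack +0.620/-0.700; half-tol=0.380, Σhalf²=0.222800
  +C: nom +39.450 → Σnom=59.850; wc +0.440/-0.090 → slack +1.060/-0.790; half-tol=0.265, Σhalf²=0.293025
  +D: nom +37.900 → Σnom=97.750; wc +0.316/-0.316 → slack +1.376/-1.106; half-tol=0.316, Σhalf²=0.392881
  +E: nom +4.800 → Σnom=102.550; wc +0.170/-0.500 → slack +1.546/-1.606; half-tol=0.335, Σhalf²=0.505106
  -F: nom -8.400 → Σnom=94.150; wc +0.130/-0.130 → slack +1.676/-1.736; half-tol=0.130, Σhalf²=0.522006
  +G: nom +9.700 → Σnom=103.850; wc +0.110/-0.090 → slack +1.786/-1.826; half-tol=0.100, Σhalf²=0.532006
Nominal = 103.850. Worst-case = [103.850 - 1.826, 103.850 + 1.786] = [102.024, 105.636]. RSS = √0.532006 = 0.729.

nominal=103.850 wc=[102.024,105.636] rss=0.729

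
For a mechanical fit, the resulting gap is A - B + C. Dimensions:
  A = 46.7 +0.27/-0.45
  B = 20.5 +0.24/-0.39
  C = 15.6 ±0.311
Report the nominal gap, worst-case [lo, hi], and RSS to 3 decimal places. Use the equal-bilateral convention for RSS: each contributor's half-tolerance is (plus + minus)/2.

Stack each dimension's contribution:
  +A: nom +46.700 → Σnom=46.700; wc +0.270/-0.450 → slack +0.270/-0.450; half-tol=0.360, Σhalf²=0.129600
  -B: nom -20.500 → Σnom=26.200; wc +0.390/-0.240 → slack +0.660/-0.690; half-tol=0.315, Σhalf²=0.228825
  +C: nom +15.600 → Σnom=41.800; wc +0.311/-0.311 → slack +0.971/-1.001; half-tol=0.311, Σhalf²=0.325546
Nominal = 41.800. Worst-case = [41.800 - 1.001, 41.800 + 0.971] = [40.799, 42.771]. RSS = √0.325546 = 0.571.

nominal=41.800 wc=[40.799,42.771] rss=0.571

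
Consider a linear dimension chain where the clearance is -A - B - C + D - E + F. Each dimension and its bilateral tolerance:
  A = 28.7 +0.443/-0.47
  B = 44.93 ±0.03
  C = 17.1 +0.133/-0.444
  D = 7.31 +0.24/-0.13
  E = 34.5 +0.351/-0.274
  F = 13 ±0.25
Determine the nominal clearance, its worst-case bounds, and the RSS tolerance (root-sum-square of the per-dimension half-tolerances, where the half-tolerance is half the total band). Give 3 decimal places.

nominal=-104.920 wc=[-106.257,-103.212] rss=0.698

Stack each dimension's contribution:
  -A: nom -28.700 → Σnom=-28.700; wc +0.470/-0.443 → slack +0.470/-0.443; half-tol=0.457, Σhalf²=0.208392
  -B: nom -44.930 → Σnom=-73.630; wc +0.030/-0.030 → slack +0.500/-0.473; half-tol=0.030, Σhalf²=0.209292
  -C: nom -17.100 → Σnom=-90.730; wc +0.444/-0.133 → slack +0.944/-0.606; half-tol=0.288, Σhalf²=0.292525
  +D: nom +7.310 → Σnom=-83.420; wc +0.240/-0.130 → slack +1.184/-0.736; half-tol=0.185, Σhalf²=0.326750
  -E: nom -34.500 → Σnom=-117.920; wc +0.274/-0.351 → slack +1.458/-1.087; half-tol=0.312, Σhalf²=0.424406
  +F: nom +13.000 → Σnom=-104.920; wc +0.250/-0.250 → slack +1.708/-1.337; half-tol=0.250, Σhalf²=0.486906
Nominal = -104.920. Worst-case = [-104.920 - 1.337, -104.920 + 1.708] = [-106.257, -103.212]. RSS = √0.486906 = 0.698.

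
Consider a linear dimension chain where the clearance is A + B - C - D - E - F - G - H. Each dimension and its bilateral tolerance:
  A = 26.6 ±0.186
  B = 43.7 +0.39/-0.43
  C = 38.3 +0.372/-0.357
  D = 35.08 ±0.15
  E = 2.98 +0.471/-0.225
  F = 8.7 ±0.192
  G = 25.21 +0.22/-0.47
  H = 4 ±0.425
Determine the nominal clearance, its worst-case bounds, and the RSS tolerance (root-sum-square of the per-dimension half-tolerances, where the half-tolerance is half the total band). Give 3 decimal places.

Stack each dimension's contribution:
  +A: nom +26.600 → Σnom=26.600; wc +0.186/-0.186 → slack +0.186/-0.186; half-tol=0.186, Σhalf²=0.034596
  +B: nom +43.700 → Σnom=70.300; wc +0.390/-0.430 → slack +0.576/-0.616; half-tol=0.410, Σhalf²=0.202696
  -C: nom -38.300 → Σnom=32.000; wc +0.357/-0.372 → slack +0.933/-0.988; half-tol=0.364, Σhalf²=0.335556
  -D: nom -35.080 → Σnom=-3.080; wc +0.150/-0.150 → slack +1.083/-1.138; half-tol=0.150, Σhalf²=0.358056
  -E: nom -2.980 → Σnom=-6.060; wc +0.225/-0.471 → slack +1.308/-1.609; half-tol=0.348, Σhalf²=0.479160
  -F: nom -8.700 → Σnom=-14.760; wc +0.192/-0.192 → slack +1.500/-1.801; half-tol=0.192, Σhalf²=0.516024
  -G: nom -25.210 → Σnom=-39.970; wc +0.470/-0.220 → slack +1.970/-2.021; half-tol=0.345, Σhalf²=0.635049
  -H: nom -4.000 → Σnom=-43.970; wc +0.425/-0.425 → slack +2.395/-2.446; half-tol=0.425, Σhalf²=0.815674
Nominal = -43.970. Worst-case = [-43.970 - 2.446, -43.970 + 2.395] = [-46.416, -41.575]. RSS = √0.815674 = 0.903.

nominal=-43.970 wc=[-46.416,-41.575] rss=0.903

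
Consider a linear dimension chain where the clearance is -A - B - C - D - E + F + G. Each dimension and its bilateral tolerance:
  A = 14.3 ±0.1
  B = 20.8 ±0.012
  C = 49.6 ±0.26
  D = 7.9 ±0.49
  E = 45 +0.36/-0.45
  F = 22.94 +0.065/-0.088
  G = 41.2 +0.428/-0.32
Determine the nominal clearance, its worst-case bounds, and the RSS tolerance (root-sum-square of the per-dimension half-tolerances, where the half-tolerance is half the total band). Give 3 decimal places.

Stack each dimension's contribution:
  -A: nom -14.300 → Σnom=-14.300; wc +0.100/-0.100 → slack +0.100/-0.100; half-tol=0.100, Σhalf²=0.010000
  -B: nom -20.800 → Σnom=-35.100; wc +0.012/-0.012 → slack +0.112/-0.112; half-tol=0.012, Σhalf²=0.010144
  -C: nom -49.600 → Σnom=-84.700; wc +0.260/-0.260 → slack +0.372/-0.372; half-tol=0.260, Σhalf²=0.077744
  -D: nom -7.900 → Σnom=-92.600; wc +0.490/-0.490 → slack +0.862/-0.862; half-tol=0.490, Σhalf²=0.317844
  -E: nom -45.000 → Σnom=-137.600; wc +0.450/-0.360 → slack +1.312/-1.222; half-tol=0.405, Σhalf²=0.481869
  +F: nom +22.940 → Σnom=-114.660; wc +0.065/-0.088 → slack +1.377/-1.310; half-tol=0.076, Σhalf²=0.487721
  +G: nom +41.200 → Σnom=-73.460; wc +0.428/-0.320 → slack +1.805/-1.630; half-tol=0.374, Σhalf²=0.627597
Nominal = -73.460. Worst-case = [-73.460 - 1.630, -73.460 + 1.805] = [-75.090, -71.655]. RSS = √0.627597 = 0.792.

nominal=-73.460 wc=[-75.090,-71.655] rss=0.792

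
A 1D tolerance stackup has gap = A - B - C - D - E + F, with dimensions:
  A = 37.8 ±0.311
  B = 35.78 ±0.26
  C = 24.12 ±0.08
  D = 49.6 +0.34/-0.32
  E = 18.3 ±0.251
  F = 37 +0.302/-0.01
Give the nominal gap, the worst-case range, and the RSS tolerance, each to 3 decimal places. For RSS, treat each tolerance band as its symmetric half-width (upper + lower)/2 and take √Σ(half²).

Stack each dimension's contribution:
  +A: nom +37.800 → Σnom=37.800; wc +0.311/-0.311 → slack +0.311/-0.311; half-tol=0.311, Σhalf²=0.096721
  -B: nom -35.780 → Σnom=2.020; wc +0.260/-0.260 → slack +0.571/-0.571; half-tol=0.260, Σhalf²=0.164321
  -C: nom -24.120 → Σnom=-22.100; wc +0.080/-0.080 → slack +0.651/-0.651; half-tol=0.080, Σhalf²=0.170721
  -D: nom -49.600 → Σnom=-71.700; wc +0.320/-0.340 → slack +0.971/-0.991; half-tol=0.330, Σhalf²=0.279621
  -E: nom -18.300 → Σnom=-90.000; wc +0.251/-0.251 → slack +1.222/-1.242; half-tol=0.251, Σhalf²=0.342622
  +F: nom +37.000 → Σnom=-53.000; wc +0.302/-0.010 → slack +1.524/-1.252; half-tol=0.156, Σhalf²=0.366958
Nominal = -53.000. Worst-case = [-53.000 - 1.252, -53.000 + 1.524] = [-54.252, -51.476]. RSS = √0.366958 = 0.606.

nominal=-53.000 wc=[-54.252,-51.476] rss=0.606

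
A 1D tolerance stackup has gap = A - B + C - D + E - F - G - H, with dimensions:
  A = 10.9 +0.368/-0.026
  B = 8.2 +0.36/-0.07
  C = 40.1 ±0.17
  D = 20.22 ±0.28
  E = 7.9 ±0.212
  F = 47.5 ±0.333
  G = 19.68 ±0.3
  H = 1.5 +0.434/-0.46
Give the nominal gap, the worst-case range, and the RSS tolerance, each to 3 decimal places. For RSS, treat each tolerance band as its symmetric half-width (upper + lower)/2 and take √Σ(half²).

Stack each dimension's contribution:
  +A: nom +10.900 → Σnom=10.900; wc +0.368/-0.026 → slack +0.368/-0.026; half-tol=0.197, Σhalf²=0.038809
  -B: nom -8.200 → Σnom=2.700; wc +0.070/-0.360 → slack +0.438/-0.386; half-tol=0.215, Σhalf²=0.085034
  +C: nom +40.100 → Σnom=42.800; wc +0.170/-0.170 → slack +0.608/-0.556; half-tol=0.170, Σhalf²=0.113934
  -D: nom -20.220 → Σnom=22.580; wc +0.280/-0.280 → slack +0.888/-0.836; half-tol=0.280, Σhalf²=0.192334
  +E: nom +7.900 → Σnom=30.480; wc +0.212/-0.212 → slack +1.100/-1.048; half-tol=0.212, Σhalf²=0.237278
  -F: nom -47.500 → Σnom=-17.020; wc +0.333/-0.333 → slack +1.433/-1.381; half-tol=0.333, Σhalf²=0.348167
  -G: nom -19.680 → Σnom=-36.700; wc +0.300/-0.300 → slack +1.733/-1.681; half-tol=0.300, Σhalf²=0.438167
  -H: nom -1.500 → Σnom=-38.200; wc +0.460/-0.434 → slack +2.193/-2.115; half-tol=0.447, Σhalf²=0.637976
Nominal = -38.200. Worst-case = [-38.200 - 2.115, -38.200 + 2.193] = [-40.315, -36.007]. RSS = √0.637976 = 0.799.

nominal=-38.200 wc=[-40.315,-36.007] rss=0.799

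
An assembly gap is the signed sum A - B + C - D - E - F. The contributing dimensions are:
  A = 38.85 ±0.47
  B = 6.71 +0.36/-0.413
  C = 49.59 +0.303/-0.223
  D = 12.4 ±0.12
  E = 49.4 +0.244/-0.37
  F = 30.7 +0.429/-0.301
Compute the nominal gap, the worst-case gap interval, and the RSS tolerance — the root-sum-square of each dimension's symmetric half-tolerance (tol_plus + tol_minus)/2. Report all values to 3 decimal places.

Stack each dimension's contribution:
  +A: nom +38.850 → Σnom=38.850; wc +0.470/-0.470 → slack +0.470/-0.470; half-tol=0.470, Σhalf²=0.220900
  -B: nom -6.710 → Σnom=32.140; wc +0.413/-0.360 → slack +0.883/-0.830; half-tol=0.386, Σhalf²=0.370282
  +C: nom +49.590 → Σnom=81.730; wc +0.303/-0.223 → slack +1.186/-1.053; half-tol=0.263, Σhalf²=0.439451
  -D: nom -12.400 → Σnom=69.330; wc +0.120/-0.120 → slack +1.306/-1.173; half-tol=0.120, Σhalf²=0.453851
  -E: nom -49.400 → Σnom=19.930; wc +0.370/-0.244 → slack +1.676/-1.417; half-tol=0.307, Σhalf²=0.548100
  -F: nom -30.700 → Σnom=-10.770; wc +0.301/-0.429 → slack +1.977/-1.846; half-tol=0.365, Σhalf²=0.681325
Nominal = -10.770. Worst-case = [-10.770 - 1.846, -10.770 + 1.977] = [-12.616, -8.793]. RSS = √0.681325 = 0.825.

nominal=-10.770 wc=[-12.616,-8.793] rss=0.825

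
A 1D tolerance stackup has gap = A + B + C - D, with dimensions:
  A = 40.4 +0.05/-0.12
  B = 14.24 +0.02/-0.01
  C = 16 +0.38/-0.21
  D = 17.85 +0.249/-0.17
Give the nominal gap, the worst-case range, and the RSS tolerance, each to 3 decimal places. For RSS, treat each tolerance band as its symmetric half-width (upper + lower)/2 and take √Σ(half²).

nominal=52.790 wc=[52.201,53.410] rss=0.372

Stack each dimension's contribution:
  +A: nom +40.400 → Σnom=40.400; wc +0.050/-0.120 → slack +0.050/-0.120; half-tol=0.085, Σhalf²=0.007225
  +B: nom +14.240 → Σnom=54.640; wc +0.020/-0.010 → slack +0.070/-0.130; half-tol=0.015, Σhalf²=0.007450
  +C: nom +16.000 → Σnom=70.640; wc +0.380/-0.210 → slack +0.450/-0.340; half-tol=0.295, Σhalf²=0.094475
  -D: nom -17.850 → Σnom=52.790; wc +0.170/-0.249 → slack +0.620/-0.589; half-tol=0.210, Σhalf²=0.138365
Nominal = 52.790. Worst-case = [52.790 - 0.589, 52.790 + 0.620] = [52.201, 53.410]. RSS = √0.138365 = 0.372.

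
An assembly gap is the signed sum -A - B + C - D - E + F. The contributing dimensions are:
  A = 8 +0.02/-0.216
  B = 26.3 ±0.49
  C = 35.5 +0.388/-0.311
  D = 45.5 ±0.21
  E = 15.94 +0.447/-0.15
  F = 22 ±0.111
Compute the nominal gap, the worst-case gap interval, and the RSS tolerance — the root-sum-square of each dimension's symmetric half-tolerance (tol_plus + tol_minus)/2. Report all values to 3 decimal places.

nominal=-38.240 wc=[-39.829,-36.675] rss=0.722

Stack each dimension's contribution:
  -A: nom -8.000 → Σnom=-8.000; wc +0.216/-0.020 → slack +0.216/-0.020; half-tol=0.118, Σhalf²=0.013924
  -B: nom -26.300 → Σnom=-34.300; wc +0.490/-0.490 → slack +0.706/-0.510; half-tol=0.490, Σhalf²=0.254024
  +C: nom +35.500 → Σnom=1.200; wc +0.388/-0.311 → slack +1.094/-0.821; half-tol=0.350, Σhalf²=0.376174
  -D: nom -45.500 → Σnom=-44.300; wc +0.210/-0.210 → slack +1.304/-1.031; half-tol=0.210, Σhalf²=0.420274
  -E: nom -15.940 → Σnom=-60.240; wc +0.150/-0.447 → slack +1.454/-1.478; half-tol=0.298, Σhalf²=0.509376
  +F: nom +22.000 → Σnom=-38.240; wc +0.111/-0.111 → slack +1.565/-1.589; half-tol=0.111, Σhalf²=0.521697
Nominal = -38.240. Worst-case = [-38.240 - 1.589, -38.240 + 1.565] = [-39.829, -36.675]. RSS = √0.521697 = 0.722.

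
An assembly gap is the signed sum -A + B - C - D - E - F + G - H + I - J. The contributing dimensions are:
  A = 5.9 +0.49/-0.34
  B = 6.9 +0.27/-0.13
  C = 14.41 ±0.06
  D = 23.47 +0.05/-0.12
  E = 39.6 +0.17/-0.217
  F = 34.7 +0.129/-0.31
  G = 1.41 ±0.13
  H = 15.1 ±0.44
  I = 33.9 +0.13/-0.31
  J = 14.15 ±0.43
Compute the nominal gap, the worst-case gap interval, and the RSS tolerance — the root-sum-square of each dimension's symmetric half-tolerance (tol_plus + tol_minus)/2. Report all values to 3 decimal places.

Stack each dimension's contribution:
  -A: nom -5.900 → Σnom=-5.900; wc +0.340/-0.490 → slack +0.340/-0.490; half-tol=0.415, Σhalf²=0.172225
  +B: nom +6.900 → Σnom=1.000; wc +0.270/-0.130 → slack +0.610/-0.620; half-tol=0.200, Σhalf²=0.212225
  -C: nom -14.410 → Σnom=-13.410; wc +0.060/-0.060 → slack +0.670/-0.680; half-tol=0.060, Σhalf²=0.215825
  -D: nom -23.470 → Σnom=-36.880; wc +0.120/-0.050 → slack +0.790/-0.730; half-tol=0.085, Σhalf²=0.223050
  -E: nom -39.600 → Σnom=-76.480; wc +0.217/-0.170 → slack +1.007/-0.900; half-tol=0.194, Σhalf²=0.260492
  -F: nom -34.700 → Σnom=-111.180; wc +0.310/-0.129 → slack +1.317/-1.029; half-tol=0.220, Σhalf²=0.308673
  +G: nom +1.410 → Σnom=-109.770; wc +0.130/-0.130 → slack +1.447/-1.159; half-tol=0.130, Σhalf²=0.325573
  -H: nom -15.100 → Σnom=-124.870; wc +0.440/-0.440 → slack +1.887/-1.599; half-tol=0.440, Σhalf²=0.519173
  +I: nom +33.900 → Σnom=-90.970; wc +0.130/-0.310 → slack +2.017/-1.909; half-tol=0.220, Σhalf²=0.567573
  -J: nom -14.150 → Σnom=-105.120; wc +0.430/-0.430 → slack +2.447/-2.339; half-tol=0.430, Σhalf²=0.752472
Nominal = -105.120. Worst-case = [-105.120 - 2.339, -105.120 + 2.447] = [-107.459, -102.673]. RSS = √0.752472 = 0.867.

nominal=-105.120 wc=[-107.459,-102.673] rss=0.867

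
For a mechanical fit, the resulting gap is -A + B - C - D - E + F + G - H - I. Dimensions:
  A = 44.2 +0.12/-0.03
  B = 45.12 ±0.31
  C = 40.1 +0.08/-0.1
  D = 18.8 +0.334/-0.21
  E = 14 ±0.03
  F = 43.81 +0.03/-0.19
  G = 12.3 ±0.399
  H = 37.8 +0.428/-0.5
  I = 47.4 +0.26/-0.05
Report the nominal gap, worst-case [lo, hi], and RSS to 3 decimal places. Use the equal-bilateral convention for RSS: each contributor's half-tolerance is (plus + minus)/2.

nominal=-101.070 wc=[-103.221,-99.411] rss=0.772

Stack each dimension's contribution:
  -A: nom -44.200 → Σnom=-44.200; wc +0.030/-0.120 → slack +0.030/-0.120; half-tol=0.075, Σhalf²=0.005625
  +B: nom +45.120 → Σnom=0.920; wc +0.310/-0.310 → slack +0.340/-0.430; half-tol=0.310, Σhalf²=0.101725
  -C: nom -40.100 → Σnom=-39.180; wc +0.100/-0.080 → slack +0.440/-0.510; half-tol=0.090, Σhalf²=0.109825
  -D: nom -18.800 → Σnom=-57.980; wc +0.210/-0.334 → slack +0.650/-0.844; half-tol=0.272, Σhalf²=0.183809
  -E: nom -14.000 → Σnom=-71.980; wc +0.030/-0.030 → slack +0.680/-0.874; half-tol=0.030, Σhalf²=0.184709
  +F: nom +43.810 → Σnom=-28.170; wc +0.030/-0.190 → slack +0.710/-1.064; half-tol=0.110, Σhalf²=0.196809
  +G: nom +12.300 → Σnom=-15.870; wc +0.399/-0.399 → slack +1.109/-1.463; half-tol=0.399, Σhalf²=0.356010
  -H: nom -37.800 → Σnom=-53.670; wc +0.500/-0.428 → slack +1.609/-1.891; half-tol=0.464, Σhalf²=0.571306
  -I: nom -47.400 → Σnom=-101.070; wc +0.050/-0.260 → slack +1.659/-2.151; half-tol=0.155, Σhalf²=0.595331
Nominal = -101.070. Worst-case = [-101.070 - 2.151, -101.070 + 1.659] = [-103.221, -99.411]. RSS = √0.595331 = 0.772.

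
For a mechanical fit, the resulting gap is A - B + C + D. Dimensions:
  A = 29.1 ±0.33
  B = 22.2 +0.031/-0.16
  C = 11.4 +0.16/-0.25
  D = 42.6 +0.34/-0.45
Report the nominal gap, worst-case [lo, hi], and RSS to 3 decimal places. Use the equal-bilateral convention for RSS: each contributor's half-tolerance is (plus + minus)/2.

nominal=60.900 wc=[59.839,61.890] rss=0.562

Stack each dimension's contribution:
  +A: nom +29.100 → Σnom=29.100; wc +0.330/-0.330 → slack +0.330/-0.330; half-tol=0.330, Σhalf²=0.108900
  -B: nom -22.200 → Σnom=6.900; wc +0.160/-0.031 → slack +0.490/-0.361; half-tol=0.096, Σhalf²=0.118020
  +C: nom +11.400 → Σnom=18.300; wc +0.160/-0.250 → slack +0.650/-0.611; half-tol=0.205, Σhalf²=0.160045
  +D: nom +42.600 → Σnom=60.900; wc +0.340/-0.450 → slack +0.990/-1.061; half-tol=0.395, Σhalf²=0.316070
Nominal = 60.900. Worst-case = [60.900 - 1.061, 60.900 + 0.990] = [59.839, 61.890]. RSS = √0.316070 = 0.562.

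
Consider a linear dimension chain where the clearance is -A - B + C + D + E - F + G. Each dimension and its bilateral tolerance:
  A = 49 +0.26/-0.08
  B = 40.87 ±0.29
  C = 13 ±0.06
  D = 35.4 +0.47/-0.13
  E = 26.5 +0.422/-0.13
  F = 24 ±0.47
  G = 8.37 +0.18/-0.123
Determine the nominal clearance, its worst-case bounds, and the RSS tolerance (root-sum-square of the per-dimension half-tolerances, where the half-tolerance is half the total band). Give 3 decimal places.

Stack each dimension's contribution:
  -A: nom -49.000 → Σnom=-49.000; wc +0.080/-0.260 → slack +0.080/-0.260; half-tol=0.170, Σhalf²=0.028900
  -B: nom -40.870 → Σnom=-89.870; wc +0.290/-0.290 → slack +0.370/-0.550; half-tol=0.290, Σhalf²=0.113000
  +C: nom +13.000 → Σnom=-76.870; wc +0.060/-0.060 → slack +0.430/-0.610; half-tol=0.060, Σhalf²=0.116600
  +D: nom +35.400 → Σnom=-41.470; wc +0.470/-0.130 → slack +0.900/-0.740; half-tol=0.300, Σhalf²=0.206600
  +E: nom +26.500 → Σnom=-14.970; wc +0.422/-0.130 → slack +1.322/-0.870; half-tol=0.276, Σhalf²=0.282776
  -F: nom -24.000 → Σnom=-38.970; wc +0.470/-0.470 → slack +1.792/-1.340; half-tol=0.470, Σhalf²=0.503676
  +G: nom +8.370 → Σnom=-30.600; wc +0.180/-0.123 → slack +1.972/-1.463; half-tol=0.151, Σhalf²=0.526628
Nominal = -30.600. Worst-case = [-30.600 - 1.463, -30.600 + 1.972] = [-32.063, -28.628]. RSS = √0.526628 = 0.726.

nominal=-30.600 wc=[-32.063,-28.628] rss=0.726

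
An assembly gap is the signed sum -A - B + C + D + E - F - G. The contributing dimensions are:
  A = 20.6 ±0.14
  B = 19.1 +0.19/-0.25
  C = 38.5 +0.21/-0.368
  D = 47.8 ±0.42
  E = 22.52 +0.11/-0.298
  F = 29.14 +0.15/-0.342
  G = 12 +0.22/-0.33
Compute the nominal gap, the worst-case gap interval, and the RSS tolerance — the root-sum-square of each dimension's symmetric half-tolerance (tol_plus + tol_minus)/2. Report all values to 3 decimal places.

nominal=27.980 wc=[26.194,29.782] rss=0.711

Stack each dimension's contribution:
  -A: nom -20.600 → Σnom=-20.600; wc +0.140/-0.140 → slack +0.140/-0.140; half-tol=0.140, Σhalf²=0.019600
  -B: nom -19.100 → Σnom=-39.700; wc +0.250/-0.190 → slack +0.390/-0.330; half-tol=0.220, Σhalf²=0.068000
  +C: nom +38.500 → Σnom=-1.200; wc +0.210/-0.368 → slack +0.600/-0.698; half-tol=0.289, Σhalf²=0.151521
  +D: nom +47.800 → Σnom=46.600; wc +0.420/-0.420 → slack +1.020/-1.118; half-tol=0.420, Σhalf²=0.327921
  +E: nom +22.520 → Σnom=69.120; wc +0.110/-0.298 → slack +1.130/-1.416; half-tol=0.204, Σhalf²=0.369537
  -F: nom -29.140 → Σnom=39.980; wc +0.342/-0.150 → slack +1.472/-1.566; half-tol=0.246, Σhalf²=0.430053
  -G: nom -12.000 → Σnom=27.980; wc +0.330/-0.220 → slack +1.802/-1.786; half-tol=0.275, Σhalf²=0.505678
Nominal = 27.980. Worst-case = [27.980 - 1.786, 27.980 + 1.802] = [26.194, 29.782]. RSS = √0.505678 = 0.711.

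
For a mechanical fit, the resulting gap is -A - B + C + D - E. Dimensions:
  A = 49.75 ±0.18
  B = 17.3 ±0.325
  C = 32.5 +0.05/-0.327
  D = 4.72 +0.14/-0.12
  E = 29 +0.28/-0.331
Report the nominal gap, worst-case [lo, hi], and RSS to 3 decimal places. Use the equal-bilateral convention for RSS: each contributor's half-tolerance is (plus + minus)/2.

Stack each dimension's contribution:
  -A: nom -49.750 → Σnom=-49.750; wc +0.180/-0.180 → slack +0.180/-0.180; half-tol=0.180, Σhalf²=0.032400
  -B: nom -17.300 → Σnom=-67.050; wc +0.325/-0.325 → slack +0.505/-0.505; half-tol=0.325, Σhalf²=0.138025
  +C: nom +32.500 → Σnom=-34.550; wc +0.050/-0.327 → slack +0.555/-0.832; half-tol=0.189, Σhalf²=0.173557
  +D: nom +4.720 → Σnom=-29.830; wc +0.140/-0.120 → slack +0.695/-0.952; half-tol=0.130, Σhalf²=0.190457
  -E: nom -29.000 → Σnom=-58.830; wc +0.331/-0.280 → slack +1.026/-1.232; half-tol=0.305, Σhalf²=0.283787
Nominal = -58.830. Worst-case = [-58.830 - 1.232, -58.830 + 1.026] = [-60.062, -57.804]. RSS = √0.283787 = 0.533.

nominal=-58.830 wc=[-60.062,-57.804] rss=0.533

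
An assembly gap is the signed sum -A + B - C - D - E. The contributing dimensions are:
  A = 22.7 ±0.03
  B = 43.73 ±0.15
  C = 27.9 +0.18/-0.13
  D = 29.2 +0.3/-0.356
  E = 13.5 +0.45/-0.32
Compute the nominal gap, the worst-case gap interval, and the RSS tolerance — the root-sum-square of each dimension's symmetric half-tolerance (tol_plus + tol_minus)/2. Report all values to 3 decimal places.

nominal=-49.570 wc=[-50.680,-48.584] rss=0.551

Stack each dimension's contribution:
  -A: nom -22.700 → Σnom=-22.700; wc +0.030/-0.030 → slack +0.030/-0.030; half-tol=0.030, Σhalf²=0.000900
  +B: nom +43.730 → Σnom=21.030; wc +0.150/-0.150 → slack +0.180/-0.180; half-tol=0.150, Σhalf²=0.023400
  -C: nom -27.900 → Σnom=-6.870; wc +0.130/-0.180 → slack +0.310/-0.360; half-tol=0.155, Σhalf²=0.047425
  -D: nom -29.200 → Σnom=-36.070; wc +0.356/-0.300 → slack +0.666/-0.660; half-tol=0.328, Σhalf²=0.155009
  -E: nom -13.500 → Σnom=-49.570; wc +0.320/-0.450 → slack +0.986/-1.110; half-tol=0.385, Σhalf²=0.303234
Nominal = -49.570. Worst-case = [-49.570 - 1.110, -49.570 + 0.986] = [-50.680, -48.584]. RSS = √0.303234 = 0.551.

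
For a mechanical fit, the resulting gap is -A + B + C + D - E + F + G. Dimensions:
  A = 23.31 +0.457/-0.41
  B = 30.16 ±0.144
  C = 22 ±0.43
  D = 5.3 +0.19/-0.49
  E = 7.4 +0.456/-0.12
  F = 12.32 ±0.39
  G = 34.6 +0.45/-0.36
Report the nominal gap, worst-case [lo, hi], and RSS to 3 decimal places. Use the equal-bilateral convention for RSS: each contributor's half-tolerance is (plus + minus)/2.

Stack each dimension's contribution:
  -A: nom -23.310 → Σnom=-23.310; wc +0.410/-0.457 → slack +0.410/-0.457; half-tol=0.433, Σhalf²=0.187922
  +B: nom +30.160 → Σnom=6.850; wc +0.144/-0.144 → slack +0.554/-0.601; half-tol=0.144, Σhalf²=0.208658
  +C: nom +22.000 → Σnom=28.850; wc +0.430/-0.430 → slack +0.984/-1.031; half-tol=0.430, Σhalf²=0.393558
  +D: nom +5.300 → Σnom=34.150; wc +0.190/-0.490 → slack +1.174/-1.521; half-tol=0.340, Σhalf²=0.509158
  -E: nom -7.400 → Σnom=26.750; wc +0.120/-0.456 → slack +1.294/-1.977; half-tol=0.288, Σhalf²=0.592102
  +F: nom +12.320 → Σnom=39.070; wc +0.390/-0.390 → slack +1.684/-2.367; half-tol=0.390, Σhalf²=0.744202
  +G: nom +34.600 → Σnom=73.670; wc +0.450/-0.360 → slack +2.134/-2.727; half-tol=0.405, Σhalf²=0.908227
Nominal = 73.670. Worst-case = [73.670 - 2.727, 73.670 + 2.134] = [70.943, 75.804]. RSS = √0.908227 = 0.953.

nominal=73.670 wc=[70.943,75.804] rss=0.953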